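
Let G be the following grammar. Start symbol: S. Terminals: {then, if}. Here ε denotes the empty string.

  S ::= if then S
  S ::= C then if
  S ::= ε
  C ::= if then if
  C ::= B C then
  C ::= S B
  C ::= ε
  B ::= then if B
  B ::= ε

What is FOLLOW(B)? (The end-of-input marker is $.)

FIRST(B): from B::=then if B we get {then}; from B::=ε we get {ε}. So FIRST(B) = {ε, then}.
FIRST(S): from S::=if then S we get {if}; from S::=C then if we get {if, then}; from S::=ε we get {ε}. So FIRST(S) = {ε, if, then}.
FIRST(C): from C::=if then if we get {if}; from C::=B C then we get {if, then}; from C::=S B we get {ε, if, then}; from C::=ε we get {ε}. So FIRST(C) = {ε, if, then}.
FOLLOW(S) includes $ since S is the start symbol.
FOLLOW(C): in S::=C then if, C is followed by then if with FIRST {then}; in C::=B C then, C is followed by then with FIRST {then}. Thus FOLLOW(C) = {then}.
FOLLOW(S): in S::=if then S, the suffix after S is empty (adds nothing new); in C::=S B, S is followed by B with FIRST {ε, then}; in C::=S B, the suffix after S is nullable, so FOLLOW(S) ⊇ FOLLOW(C) = {then}. Thus FOLLOW(S) = {$, then}.
FOLLOW(B): in C::=B C then, B is followed by C then with FIRST {if, then}; in C::=S B, the suffix after B is empty, so FOLLOW(B) ⊇ FOLLOW(C) = {then}; in B::=then if B, the suffix after B is empty (adds nothing new). Thus FOLLOW(B) = {if, then}.

{if, then}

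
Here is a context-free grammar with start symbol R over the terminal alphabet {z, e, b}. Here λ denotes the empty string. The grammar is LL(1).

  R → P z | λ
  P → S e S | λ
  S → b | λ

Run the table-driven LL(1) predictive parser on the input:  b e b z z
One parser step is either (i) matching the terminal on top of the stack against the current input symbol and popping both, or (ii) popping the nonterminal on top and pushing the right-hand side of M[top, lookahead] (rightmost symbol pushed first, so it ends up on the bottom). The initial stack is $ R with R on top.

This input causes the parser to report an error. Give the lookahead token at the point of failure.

     Stack      Input        Action
  1  $ R        b e b z z $  expand R → P z
  2  $ z P      b e b z z $  expand P → S e S
  3  $ z S e S  b e b z z $  expand S → b
  4  $ z S e b  b e b z z $  match b
  5  $ z S e    e b z z $    match e
  6  $ z S      b z z $      expand S → b
  7  $ z b      b z z $      match b
  8  $ z        z z $        match z
  9  $          z $          error: stack empty but input remains

z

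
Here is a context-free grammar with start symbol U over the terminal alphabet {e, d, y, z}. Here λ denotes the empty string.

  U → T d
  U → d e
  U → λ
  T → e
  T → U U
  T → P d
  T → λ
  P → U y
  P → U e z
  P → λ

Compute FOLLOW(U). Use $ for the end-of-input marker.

{$, d, e, y}

FIRST(U): from U→T d we get {d, e, y}; from U→d e we get {d}; from U→λ we get {λ}. So FIRST(U) = {λ, d, e, y}.
FIRST(P): from P→U y we get {d, e, y}; from P→U e z we get {d, e, y}; from P→λ we get {λ}. So FIRST(P) = {λ, d, e, y}.
FIRST(T): from T→e we get {e}; from T→U U we get {λ, d, e, y}; from T→P d we get {d, e, y}; from T→λ we get {λ}. So FIRST(T) = {λ, d, e, y}.
FOLLOW(U) includes $ since U is the start symbol.
FOLLOW(T): in U→T d, T is followed by d with FIRST {d}. Thus FOLLOW(T) = {d}.
FOLLOW(U): in T→U U (occurrence 1), U is followed by U with FIRST {λ, d, e, y}; in T→U U (occurrence 1), the suffix after U is nullable, so FOLLOW(U) ⊇ FOLLOW(T) = {d}; in T→U U (occurrence 2), the suffix after U is empty, so FOLLOW(U) ⊇ FOLLOW(T) = {d}; in P→U y, U is followed by y with FIRST {y}; in P→U e z, U is followed by e z with FIRST {e}. Thus FOLLOW(U) = {$, d, e, y}.
FOLLOW(P): in T→P d, P is followed by d with FIRST {d}. Thus FOLLOW(P) = {d}.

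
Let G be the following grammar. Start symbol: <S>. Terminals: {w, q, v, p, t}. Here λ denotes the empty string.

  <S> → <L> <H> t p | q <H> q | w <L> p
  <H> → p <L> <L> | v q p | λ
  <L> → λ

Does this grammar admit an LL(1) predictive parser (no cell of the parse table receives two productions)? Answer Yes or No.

Yes

FIRST(<S>) = {p, q, t, v, w}
FIRST(<H>) = {λ, p, v}
FIRST(<L>) = {λ}
FOLLOW(<S>) = {$}
FOLLOW(<H>) = {q, t}
FOLLOW(<L>) = {p, q, t, v}
Each cell of M receives at most one production.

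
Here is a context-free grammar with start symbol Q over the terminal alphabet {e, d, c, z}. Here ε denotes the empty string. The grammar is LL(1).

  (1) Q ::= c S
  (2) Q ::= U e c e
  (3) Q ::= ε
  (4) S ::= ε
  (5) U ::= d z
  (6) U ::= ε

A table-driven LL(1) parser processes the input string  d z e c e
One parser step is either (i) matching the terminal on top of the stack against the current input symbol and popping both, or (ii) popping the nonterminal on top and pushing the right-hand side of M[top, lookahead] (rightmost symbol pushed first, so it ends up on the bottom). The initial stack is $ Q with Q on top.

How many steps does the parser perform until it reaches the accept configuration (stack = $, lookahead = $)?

step 1: stack=$ Q  input=d z e c e $  — expand Q ::= U e c e
step 2: stack=$ e c e U  input=d z e c e $  — expand U ::= d z
step 3: stack=$ e c e z d  input=d z e c e $  — match d
step 4: stack=$ e c e z  input=z e c e $  — match z
step 5: stack=$ e c e  input=e c e $  — match e
step 6: stack=$ e c  input=c e $  — match c
step 7: stack=$ e  input=e $  — match e
Accept reached after 7 steps.

7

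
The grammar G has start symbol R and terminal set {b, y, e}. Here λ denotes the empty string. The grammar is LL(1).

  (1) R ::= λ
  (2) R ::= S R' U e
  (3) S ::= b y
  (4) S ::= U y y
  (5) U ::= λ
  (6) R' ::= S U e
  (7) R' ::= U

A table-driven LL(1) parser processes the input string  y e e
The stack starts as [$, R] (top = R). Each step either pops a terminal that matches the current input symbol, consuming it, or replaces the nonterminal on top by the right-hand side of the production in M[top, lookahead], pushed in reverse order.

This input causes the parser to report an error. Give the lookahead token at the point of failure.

e

step 1: stack=$ R  input=y e e $  — expand R ::= S R' U e
step 2: stack=$ e U R' S  input=y e e $  — expand S ::= U y y
step 3: stack=$ e U R' y y U  input=y e e $  — expand U ::= λ
step 4: stack=$ e U R' y y  input=y e e $  — match y
step 5: stack=$ e U R' y  input=e e $  — error: top is terminal y but lookahead is e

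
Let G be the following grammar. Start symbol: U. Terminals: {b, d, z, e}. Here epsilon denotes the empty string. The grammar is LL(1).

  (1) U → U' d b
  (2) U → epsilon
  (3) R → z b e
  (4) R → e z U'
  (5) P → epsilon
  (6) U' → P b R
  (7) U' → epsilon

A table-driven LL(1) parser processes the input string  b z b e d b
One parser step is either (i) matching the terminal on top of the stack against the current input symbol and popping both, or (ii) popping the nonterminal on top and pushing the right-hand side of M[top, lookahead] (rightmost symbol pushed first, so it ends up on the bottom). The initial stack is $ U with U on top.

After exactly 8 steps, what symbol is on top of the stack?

d

step 1: stack=$ U  input=b z b e d b $  — expand U → U' d b
step 2: stack=$ b d U'  input=b z b e d b $  — expand U' → P b R
step 3: stack=$ b d R b P  input=b z b e d b $  — expand P → epsilon
step 4: stack=$ b d R b  input=b z b e d b $  — match b
step 5: stack=$ b d R  input=z b e d b $  — expand R → z b e
step 6: stack=$ b d e b z  input=z b e d b $  — match z
step 7: stack=$ b d e b  input=b e d b $  — match b
step 8: stack=$ b d e  input=e d b $  — match e
Stack after step 8: $ b d (top = d).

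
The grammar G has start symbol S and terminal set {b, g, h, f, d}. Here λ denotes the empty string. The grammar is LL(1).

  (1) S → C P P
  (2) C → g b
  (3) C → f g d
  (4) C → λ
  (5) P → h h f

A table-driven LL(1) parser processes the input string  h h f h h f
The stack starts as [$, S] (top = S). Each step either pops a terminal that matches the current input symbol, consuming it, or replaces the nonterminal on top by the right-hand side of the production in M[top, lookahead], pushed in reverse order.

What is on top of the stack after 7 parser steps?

step 1: stack=$ S  input=h h f h h f $  — expand S → C P P
step 2: stack=$ P P C  input=h h f h h f $  — expand C → λ
step 3: stack=$ P P  input=h h f h h f $  — expand P → h h f
step 4: stack=$ P f h h  input=h h f h h f $  — match h
step 5: stack=$ P f h  input=h f h h f $  — match h
step 6: stack=$ P f  input=f h h f $  — match f
step 7: stack=$ P  input=h h f $  — expand P → h h f
Stack after step 7: $ f h h (top = h).

h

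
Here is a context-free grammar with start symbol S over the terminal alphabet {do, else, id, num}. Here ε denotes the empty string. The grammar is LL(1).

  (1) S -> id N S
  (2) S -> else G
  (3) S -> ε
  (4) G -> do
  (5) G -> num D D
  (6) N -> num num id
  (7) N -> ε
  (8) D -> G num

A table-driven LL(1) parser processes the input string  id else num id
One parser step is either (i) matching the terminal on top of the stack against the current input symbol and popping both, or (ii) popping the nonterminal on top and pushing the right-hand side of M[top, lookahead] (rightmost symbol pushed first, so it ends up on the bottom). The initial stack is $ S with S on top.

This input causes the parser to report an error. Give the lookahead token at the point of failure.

     Stack      Input             Action
  1  $ S        id else num id $  expand S -> id N S
  2  $ S N id   id else num id $  match id
  3  $ S N      else num id $     expand N -> ε
  4  $ S        else num id $     expand S -> else G
  5  $ G else   else num id $     match else
  6  $ G        num id $          expand G -> num D D
  7  $ D D num  num id $          match num
  8  $ D D      id $              error: M[D, id] is empty

id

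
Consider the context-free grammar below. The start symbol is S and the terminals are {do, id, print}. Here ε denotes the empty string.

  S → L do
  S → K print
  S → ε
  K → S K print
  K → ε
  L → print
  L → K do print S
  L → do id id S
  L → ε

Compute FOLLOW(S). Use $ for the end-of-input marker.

FIRST(S) = {ε, do, print}  (via L do, K print)
FIRST(K) = {ε, do, print}  (via S K print)
FIRST(L) = {ε, do, print}  (via K do print S)
FOLLOW(S) includes $ since S is the start symbol.
FOLLOW(K): in S→K print, K is followed by print with FIRST {print}; in K→S K print, K is followed by print with FIRST {print}; in L→K do print S, K is followed by do print S with FIRST {do}. Thus FOLLOW(K) = {do, print}.
FOLLOW(L): in S→L do, L is followed by do with FIRST {do}. Thus FOLLOW(L) = {do}.
FOLLOW(S): in K→S K print, S is followed by K print with FIRST {do, print}; in L→K do print S, the suffix after S is empty, so FOLLOW(S) ⊇ FOLLOW(L) = {do}; in L→do id id S, the suffix after S is empty, so FOLLOW(S) ⊇ FOLLOW(L) = {do}. Thus FOLLOW(S) = {$, do, print}.

{$, do, print}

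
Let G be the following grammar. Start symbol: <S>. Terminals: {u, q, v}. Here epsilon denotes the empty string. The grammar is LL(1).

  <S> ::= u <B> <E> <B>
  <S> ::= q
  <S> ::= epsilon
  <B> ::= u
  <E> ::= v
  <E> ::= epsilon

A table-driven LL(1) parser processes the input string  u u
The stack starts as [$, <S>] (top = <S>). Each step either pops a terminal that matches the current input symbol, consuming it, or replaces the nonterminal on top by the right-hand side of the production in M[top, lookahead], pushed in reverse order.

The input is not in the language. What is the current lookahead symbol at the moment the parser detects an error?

     Stack            Input  Action
  1  $ <S>            u u $  expand <S> ::= u <B> <E> <B>
  2  $ <B> <E> <B> u  u u $  match u
  3  $ <B> <E> <B>    u $    expand <B> ::= u
  4  $ <B> <E> u      u $    match u
  5  $ <B> <E>        $      error: M[<E>, $] is empty

$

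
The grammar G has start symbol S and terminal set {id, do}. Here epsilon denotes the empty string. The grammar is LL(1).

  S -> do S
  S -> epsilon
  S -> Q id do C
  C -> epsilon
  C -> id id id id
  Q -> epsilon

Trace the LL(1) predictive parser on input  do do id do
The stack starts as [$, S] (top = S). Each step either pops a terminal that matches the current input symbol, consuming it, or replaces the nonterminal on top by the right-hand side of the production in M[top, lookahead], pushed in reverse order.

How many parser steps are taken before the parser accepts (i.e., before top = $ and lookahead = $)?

9

step 1: stack=$ S  input=do do id do $  — expand S -> do S
step 2: stack=$ S do  input=do do id do $  — match do
step 3: stack=$ S  input=do id do $  — expand S -> do S
step 4: stack=$ S do  input=do id do $  — match do
step 5: stack=$ S  input=id do $  — expand S -> Q id do C
step 6: stack=$ C do id Q  input=id do $  — expand Q -> epsilon
step 7: stack=$ C do id  input=id do $  — match id
step 8: stack=$ C do  input=do $  — match do
step 9: stack=$ C  input=$  — expand C -> epsilon
Accept reached after 9 steps.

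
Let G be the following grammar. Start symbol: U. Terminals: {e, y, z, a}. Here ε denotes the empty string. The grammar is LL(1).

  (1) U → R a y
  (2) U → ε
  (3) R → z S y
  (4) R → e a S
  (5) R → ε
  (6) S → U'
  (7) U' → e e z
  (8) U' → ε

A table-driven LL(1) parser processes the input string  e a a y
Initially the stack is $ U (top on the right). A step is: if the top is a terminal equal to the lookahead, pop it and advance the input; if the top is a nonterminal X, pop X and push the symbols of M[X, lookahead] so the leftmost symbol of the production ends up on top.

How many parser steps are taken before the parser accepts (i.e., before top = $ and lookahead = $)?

8

     Stack        Input      Action
  1  $ U          e a a y $  expand U → R a y
  2  $ y a R      e a a y $  expand R → e a S
  3  $ y a S a e  e a a y $  match e
  4  $ y a S a    a a y $    match a
  5  $ y a S      a y $      expand S → U'
  6  $ y a U'     a y $      expand U' → ε
  7  $ y a        a y $      match a
  8  $ y          y $        match y
Accept reached after 8 steps.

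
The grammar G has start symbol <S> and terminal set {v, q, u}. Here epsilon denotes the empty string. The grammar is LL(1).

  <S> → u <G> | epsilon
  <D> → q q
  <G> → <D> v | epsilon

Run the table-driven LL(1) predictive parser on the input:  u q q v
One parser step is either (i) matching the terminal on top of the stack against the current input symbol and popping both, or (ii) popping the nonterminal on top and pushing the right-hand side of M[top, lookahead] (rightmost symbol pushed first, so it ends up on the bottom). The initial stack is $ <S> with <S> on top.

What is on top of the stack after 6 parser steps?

v

step 1: stack=$ <S>  input=u q q v $  — expand <S> → u <G>
step 2: stack=$ <G> u  input=u q q v $  — match u
step 3: stack=$ <G>  input=q q v $  — expand <G> → <D> v
step 4: stack=$ v <D>  input=q q v $  — expand <D> → q q
step 5: stack=$ v q q  input=q q v $  — match q
step 6: stack=$ v q  input=q v $  — match q
Stack after step 6: $ v (top = v).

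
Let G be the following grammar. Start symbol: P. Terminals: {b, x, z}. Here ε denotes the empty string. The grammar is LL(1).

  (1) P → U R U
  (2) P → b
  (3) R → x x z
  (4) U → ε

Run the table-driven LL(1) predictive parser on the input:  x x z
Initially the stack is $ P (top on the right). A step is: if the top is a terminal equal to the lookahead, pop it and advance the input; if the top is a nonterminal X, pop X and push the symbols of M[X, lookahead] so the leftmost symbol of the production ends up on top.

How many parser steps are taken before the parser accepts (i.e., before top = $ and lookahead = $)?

7

step 1: stack=$ P  input=x x z $  — expand P → U R U
step 2: stack=$ U R U  input=x x z $  — expand U → ε
step 3: stack=$ U R  input=x x z $  — expand R → x x z
step 4: stack=$ U z x x  input=x x z $  — match x
step 5: stack=$ U z x  input=x z $  — match x
step 6: stack=$ U z  input=z $  — match z
step 7: stack=$ U  input=$  — expand U → ε
Accept reached after 7 steps.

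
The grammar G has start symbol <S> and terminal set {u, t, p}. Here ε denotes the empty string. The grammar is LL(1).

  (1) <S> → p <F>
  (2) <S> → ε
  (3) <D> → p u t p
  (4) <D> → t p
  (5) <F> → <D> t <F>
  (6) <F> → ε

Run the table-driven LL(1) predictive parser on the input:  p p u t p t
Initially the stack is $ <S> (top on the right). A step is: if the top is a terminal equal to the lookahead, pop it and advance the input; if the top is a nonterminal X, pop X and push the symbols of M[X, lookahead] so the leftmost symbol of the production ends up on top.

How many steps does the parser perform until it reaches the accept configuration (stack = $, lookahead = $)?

step 1: stack=$ <S>  input=p p u t p t $  — expand <S> → p <F>
step 2: stack=$ <F> p  input=p p u t p t $  — match p
step 3: stack=$ <F>  input=p u t p t $  — expand <F> → <D> t <F>
step 4: stack=$ <F> t <D>  input=p u t p t $  — expand <D> → p u t p
step 5: stack=$ <F> t p t u p  input=p u t p t $  — match p
step 6: stack=$ <F> t p t u  input=u t p t $  — match u
step 7: stack=$ <F> t p t  input=t p t $  — match t
step 8: stack=$ <F> t p  input=p t $  — match p
step 9: stack=$ <F> t  input=t $  — match t
step 10: stack=$ <F>  input=$  — expand <F> → ε
Accept reached after 10 steps.

10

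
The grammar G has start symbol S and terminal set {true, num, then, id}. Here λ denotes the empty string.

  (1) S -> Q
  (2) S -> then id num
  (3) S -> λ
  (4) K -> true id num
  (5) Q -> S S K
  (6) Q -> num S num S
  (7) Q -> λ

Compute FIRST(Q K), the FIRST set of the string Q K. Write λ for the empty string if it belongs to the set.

FIRST(K): from K->true id num we get {true}. So FIRST(K) = {true}.
FIRST(S): from S->Q we get {λ, num, then, true}; from S->then id num we get {then}; from S->λ we get {λ}. So FIRST(S) = {λ, num, then, true}.
FIRST(Q): from Q->S S K we get {num, then, true}; from Q->num S num S we get {num}; from Q->λ we get {λ}. So FIRST(Q) = {λ, num, then, true}.
FIRST(Q K): take FIRST of each symbol in turn, carrying on past any symbol whose FIRST contains λ; result {num, then, true}.

{num, then, true}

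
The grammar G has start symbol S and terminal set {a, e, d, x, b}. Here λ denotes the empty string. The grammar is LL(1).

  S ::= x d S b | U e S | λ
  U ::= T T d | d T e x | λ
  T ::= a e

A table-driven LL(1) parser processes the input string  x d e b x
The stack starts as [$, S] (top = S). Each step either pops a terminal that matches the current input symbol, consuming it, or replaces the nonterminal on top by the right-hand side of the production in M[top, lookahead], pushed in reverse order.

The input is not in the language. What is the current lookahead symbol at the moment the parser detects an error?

x

     Stack      Input        Action
  1  $ S        x d e b x $  expand S ::= x d S b
  2  $ b S d x  x d e b x $  match x
  3  $ b S d    d e b x $    match d
  4  $ b S      e b x $      expand S ::= U e S
  5  $ b S e U  e b x $      expand U ::= λ
  6  $ b S e    e b x $      match e
  7  $ b S      b x $        expand S ::= λ
  8  $ b        b x $        match b
  9  $          x $          error: stack empty but input remains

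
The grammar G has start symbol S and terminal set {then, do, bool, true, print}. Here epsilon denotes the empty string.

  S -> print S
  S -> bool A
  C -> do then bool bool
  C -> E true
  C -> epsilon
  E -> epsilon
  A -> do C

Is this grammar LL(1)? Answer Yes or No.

FIRST(S) = {bool, print}
FIRST(C) = {epsilon, do, true}
FIRST(E) = {epsilon}
FIRST(A) = {do}
FOLLOW(S) = {$}
FOLLOW(C) = {$}
FOLLOW(E) = {true}
FOLLOW(A) = {$}
Each cell of M receives at most one production.

Yes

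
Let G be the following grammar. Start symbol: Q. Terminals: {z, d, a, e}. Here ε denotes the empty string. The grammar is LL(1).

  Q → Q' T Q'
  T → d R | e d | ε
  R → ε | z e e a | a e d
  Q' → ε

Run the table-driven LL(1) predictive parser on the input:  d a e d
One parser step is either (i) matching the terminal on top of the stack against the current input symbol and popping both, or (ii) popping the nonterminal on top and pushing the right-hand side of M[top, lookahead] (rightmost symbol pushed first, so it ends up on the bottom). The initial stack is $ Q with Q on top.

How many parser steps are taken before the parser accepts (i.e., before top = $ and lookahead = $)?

step 1: stack=$ Q  input=d a e d $  — expand Q → Q' T Q'
step 2: stack=$ Q' T Q'  input=d a e d $  — expand Q' → ε
step 3: stack=$ Q' T  input=d a e d $  — expand T → d R
step 4: stack=$ Q' R d  input=d a e d $  — match d
step 5: stack=$ Q' R  input=a e d $  — expand R → a e d
step 6: stack=$ Q' d e a  input=a e d $  — match a
step 7: stack=$ Q' d e  input=e d $  — match e
step 8: stack=$ Q' d  input=d $  — match d
step 9: stack=$ Q'  input=$  — expand Q' → ε
Accept reached after 9 steps.

9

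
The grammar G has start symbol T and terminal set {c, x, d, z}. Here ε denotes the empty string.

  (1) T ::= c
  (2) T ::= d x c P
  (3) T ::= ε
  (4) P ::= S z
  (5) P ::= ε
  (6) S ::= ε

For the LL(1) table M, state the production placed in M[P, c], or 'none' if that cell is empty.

FIRST(T) = {ε, c, d}
FIRST(S) = {ε}
FIRST(P) = {ε, z}  (via S z)
FOLLOW(T) includes $ since T is the start symbol.
FOLLOW(T): T appears on no right-hand side. Thus FOLLOW(T) = {$}.
FOLLOW(P): in T::=d x c P, the suffix after P is empty, so FOLLOW(P) ⊇ FOLLOW(T) = {$}. Thus FOLLOW(P) = {$}.
For P ::= S z: FIRST(S z) = {z}, so it goes in M[P, t] for t ∈ {z}.
For P ::= ε: FIRST(ε) = {ε}, so it goes in M[P, t] for t ∈ {}; since ε ∈ FIRST, also for every t ∈ FOLLOW(P) = {$}.
None of these place a production in M[P, c].

none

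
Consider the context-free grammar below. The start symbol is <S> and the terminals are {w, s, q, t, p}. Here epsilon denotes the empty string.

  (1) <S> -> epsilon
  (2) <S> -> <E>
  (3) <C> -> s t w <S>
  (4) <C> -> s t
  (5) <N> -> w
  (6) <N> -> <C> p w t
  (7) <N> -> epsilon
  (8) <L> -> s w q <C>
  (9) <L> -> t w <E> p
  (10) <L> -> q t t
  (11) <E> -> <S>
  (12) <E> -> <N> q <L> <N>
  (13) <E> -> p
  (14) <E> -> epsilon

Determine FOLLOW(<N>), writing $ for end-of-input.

{$, p, q, s, w}

FIRST(<C>): from <C>->s t w <S> we get {s}; from <C>->s t we get {s}. So FIRST(<C>) = {s}.
FIRST(<L>): from <L>->s w q <C> we get {s}; from <L>->t w <E> p we get {t}; from <L>->q t t we get {q}. So FIRST(<L>) = {q, s, t}.
FIRST(<N>): from <N>->w we get {w}; from <N>-><C> p w t we get {s}; from <N>->epsilon we get {epsilon}. So FIRST(<N>) = {epsilon, s, w}.
FIRST(<S>): from <S>->epsilon we get {epsilon}; from <S>-><E> we get {epsilon, p, q, s, w}. So FIRST(<S>) = {epsilon, p, q, s, w}.
FIRST(<E>): from <E>-><S> we get {epsilon, p, q, s, w}; from <E>-><N> q <L> <N> we get {q, s, w}; from <E>->p we get {p}; from <E>->epsilon we get {epsilon}. So FIRST(<E>) = {epsilon, p, q, s, w}.
FOLLOW(<S>) includes $ since <S> is the start symbol.
FOLLOW(<S>): in <C>->s t w <S>, the suffix after <S> is empty, so FOLLOW(<S>) ⊇ FOLLOW(<C>) = {$, p, s, w}; in <E>-><S>, the suffix after <S> is empty, so FOLLOW(<S>) ⊇ FOLLOW(<E>) = {$, p, s, w}. Thus FOLLOW(<S>) = {$, p, s, w}.
FOLLOW(<E>): in <S>-><E>, the suffix after <E> is empty, so FOLLOW(<E>) ⊇ FOLLOW(<S>) = {$, p, s, w}; in <L>->t w <E> p, <E> is followed by p with FIRST {p}. Thus FOLLOW(<E>) = {$, p, s, w}.
FOLLOW(<N>): in <E>-><N> q <L> <N> (occurrence 1), <N> is followed by q <L> <N> with FIRST {q}; in <E>-><N> q <L> <N> (occurrence 2), the suffix after <N> is empty, so FOLLOW(<N>) ⊇ FOLLOW(<E>) = {$, p, s, w}. Thus FOLLOW(<N>) = {$, p, q, s, w}.
FOLLOW(<L>): in <E>-><N> q <L> <N>, <L> is followed by <N> with FIRST {epsilon, s, w}; in <E>-><N> q <L> <N>, the suffix after <L> is nullable, so FOLLOW(<L>) ⊇ FOLLOW(<E>) = {$, p, s, w}. Thus FOLLOW(<L>) = {$, p, s, w}.
FOLLOW(<C>): in <N>-><C> p w t, <C> is followed by p w t with FIRST {p}; in <L>->s w q <C>, the suffix after <C> is empty, so FOLLOW(<C>) ⊇ FOLLOW(<L>) = {$, p, s, w}. Thus FOLLOW(<C>) = {$, p, s, w}.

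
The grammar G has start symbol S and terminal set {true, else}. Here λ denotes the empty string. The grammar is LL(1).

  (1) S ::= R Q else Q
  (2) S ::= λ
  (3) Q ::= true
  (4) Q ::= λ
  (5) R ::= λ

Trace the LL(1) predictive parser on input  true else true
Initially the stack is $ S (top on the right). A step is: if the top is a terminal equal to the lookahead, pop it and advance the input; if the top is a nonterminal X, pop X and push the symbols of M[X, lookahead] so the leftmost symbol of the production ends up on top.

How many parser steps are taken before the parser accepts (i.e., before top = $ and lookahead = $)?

step 1: stack=$ S  input=true else true $  — expand S ::= R Q else Q
step 2: stack=$ Q else Q R  input=true else true $  — expand R ::= λ
step 3: stack=$ Q else Q  input=true else true $  — expand Q ::= true
step 4: stack=$ Q else true  input=true else true $  — match true
step 5: stack=$ Q else  input=else true $  — match else
step 6: stack=$ Q  input=true $  — expand Q ::= true
step 7: stack=$ true  input=true $  — match true
Accept reached after 7 steps.

7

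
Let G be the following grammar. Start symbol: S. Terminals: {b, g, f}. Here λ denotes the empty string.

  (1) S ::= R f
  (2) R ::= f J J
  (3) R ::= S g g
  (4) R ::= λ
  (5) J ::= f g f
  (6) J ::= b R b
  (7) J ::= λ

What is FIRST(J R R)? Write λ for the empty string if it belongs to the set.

{λ, b, f}

FIRST(J): from J::=f g f we get {f}; from J::=b R b we get {b}; from J::=λ we get {λ}. So FIRST(J) = {λ, b, f}.
FIRST(S): from S::=R f we get {f}. So FIRST(S) = {f}.
FIRST(R): from R::=f J J we get {f}; from R::=S g g we get {f}; from R::=λ we get {λ}. So FIRST(R) = {λ, f}.
FIRST(J R R): take FIRST of each symbol in turn, carrying on past any symbol whose FIRST contains λ; result {λ, b, f}.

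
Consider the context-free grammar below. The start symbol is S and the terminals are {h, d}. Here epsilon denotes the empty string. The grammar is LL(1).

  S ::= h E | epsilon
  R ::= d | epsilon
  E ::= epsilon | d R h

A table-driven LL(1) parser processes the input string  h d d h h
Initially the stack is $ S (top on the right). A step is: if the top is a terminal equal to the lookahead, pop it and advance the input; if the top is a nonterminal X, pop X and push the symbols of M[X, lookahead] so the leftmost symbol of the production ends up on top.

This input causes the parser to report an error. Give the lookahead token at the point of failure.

h

     Stack    Input        Action
  1  $ S      h d d h h $  expand S ::= h E
  2  $ E h    h d d h h $  match h
  3  $ E      d d h h $    expand E ::= d R h
  4  $ h R d  d d h h $    match d
  5  $ h R    d h h $      expand R ::= d
  6  $ h d    d h h $      match d
  7  $ h      h h $        match h
  8  $        h $          error: stack empty but input remains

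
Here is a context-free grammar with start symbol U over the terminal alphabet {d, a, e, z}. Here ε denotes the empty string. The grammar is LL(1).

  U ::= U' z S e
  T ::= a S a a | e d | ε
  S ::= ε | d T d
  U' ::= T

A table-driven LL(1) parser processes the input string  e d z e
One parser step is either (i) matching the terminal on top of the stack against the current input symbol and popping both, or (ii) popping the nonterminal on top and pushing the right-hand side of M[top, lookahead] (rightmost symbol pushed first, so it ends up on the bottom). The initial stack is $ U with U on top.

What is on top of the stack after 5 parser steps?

     Stack        Input      Action
  1  $ U          e d z e $  expand U ::= U' z S e
  2  $ e S z U'   e d z e $  expand U' ::= T
  3  $ e S z T    e d z e $  expand T ::= e d
  4  $ e S z d e  e d z e $  match e
  5  $ e S z d    d z e $    match d
Stack after step 5: $ e S z (top = z).

z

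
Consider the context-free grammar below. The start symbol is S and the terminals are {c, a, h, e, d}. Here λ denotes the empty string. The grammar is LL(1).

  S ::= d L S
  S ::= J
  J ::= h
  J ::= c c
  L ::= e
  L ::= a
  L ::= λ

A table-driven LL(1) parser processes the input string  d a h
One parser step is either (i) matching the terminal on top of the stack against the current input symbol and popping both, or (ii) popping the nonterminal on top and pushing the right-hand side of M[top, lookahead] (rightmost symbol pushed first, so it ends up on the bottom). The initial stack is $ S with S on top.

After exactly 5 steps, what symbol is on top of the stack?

     Stack    Input    Action
  1  $ S      d a h $  expand S ::= d L S
  2  $ S L d  d a h $  match d
  3  $ S L    a h $    expand L ::= a
  4  $ S a    a h $    match a
  5  $ S      h $      expand S ::= J
Stack after step 5: $ J (top = J).

J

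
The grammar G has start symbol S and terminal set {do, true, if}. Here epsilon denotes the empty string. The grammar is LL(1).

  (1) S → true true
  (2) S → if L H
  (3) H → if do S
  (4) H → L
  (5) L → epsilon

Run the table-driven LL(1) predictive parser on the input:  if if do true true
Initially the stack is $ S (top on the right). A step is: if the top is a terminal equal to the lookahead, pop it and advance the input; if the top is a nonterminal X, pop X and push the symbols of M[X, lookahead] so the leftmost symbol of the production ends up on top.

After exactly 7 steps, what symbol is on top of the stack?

true

     Stack      Input                 Action
  1  $ S        if if do true true $  expand S → if L H
  2  $ H L if   if if do true true $  match if
  3  $ H L      if do true true $     expand L → epsilon
  4  $ H        if do true true $     expand H → if do S
  5  $ S do if  if do true true $     match if
  6  $ S do     do true true $        match do
  7  $ S        true true $           expand S → true true
Stack after step 7: $ true true (top = true).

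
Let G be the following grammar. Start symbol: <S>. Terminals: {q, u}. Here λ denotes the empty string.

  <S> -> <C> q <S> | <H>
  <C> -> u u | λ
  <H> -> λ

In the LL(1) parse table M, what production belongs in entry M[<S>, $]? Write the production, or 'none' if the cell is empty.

FIRST(<C>): from <C>->u u we get {u}; from <C>->λ we get {λ}. So FIRST(<C>) = {λ, u}.
FIRST(<H>): from <H>->λ we get {λ}. So FIRST(<H>) = {λ}.
FIRST(<S>): from <S>-><C> q <S> we get {q, u}; from <S>-><H> we get {λ}. So FIRST(<S>) = {λ, q, u}.
FOLLOW(<S>) includes $ since <S> is the start symbol.
FOLLOW(<S>): in <S>-><C> q <S>, the suffix after <S> is empty (adds nothing new). Thus FOLLOW(<S>) = {$}.
For <S> -> <C> q <S>: FIRST(<C> q <S>) = {q, u}, so it goes in M[<S>, t] for t ∈ {q, u}.
For <S> -> <H>: FIRST(<H>) = {λ}, so it goes in M[<S>, t] for t ∈ {}; since λ ∈ FIRST, also for every t ∈ FOLLOW(<S>) = {$}.

<S> -> <H>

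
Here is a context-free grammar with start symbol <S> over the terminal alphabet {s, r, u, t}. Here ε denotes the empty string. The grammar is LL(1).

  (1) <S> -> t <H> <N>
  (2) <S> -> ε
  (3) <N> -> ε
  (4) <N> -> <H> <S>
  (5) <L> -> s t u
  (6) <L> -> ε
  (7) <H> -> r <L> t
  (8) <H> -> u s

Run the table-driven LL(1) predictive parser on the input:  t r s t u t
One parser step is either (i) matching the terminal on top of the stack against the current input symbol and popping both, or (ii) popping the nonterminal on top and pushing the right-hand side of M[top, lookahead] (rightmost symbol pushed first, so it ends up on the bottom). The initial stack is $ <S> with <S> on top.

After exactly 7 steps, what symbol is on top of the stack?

u

step 1: stack=$ <S>  input=t r s t u t $  — expand <S> -> t <H> <N>
step 2: stack=$ <N> <H> t  input=t r s t u t $  — match t
step 3: stack=$ <N> <H>  input=r s t u t $  — expand <H> -> r <L> t
step 4: stack=$ <N> t <L> r  input=r s t u t $  — match r
step 5: stack=$ <N> t <L>  input=s t u t $  — expand <L> -> s t u
step 6: stack=$ <N> t u t s  input=s t u t $  — match s
step 7: stack=$ <N> t u t  input=t u t $  — match t
Stack after step 7: $ <N> t u (top = u).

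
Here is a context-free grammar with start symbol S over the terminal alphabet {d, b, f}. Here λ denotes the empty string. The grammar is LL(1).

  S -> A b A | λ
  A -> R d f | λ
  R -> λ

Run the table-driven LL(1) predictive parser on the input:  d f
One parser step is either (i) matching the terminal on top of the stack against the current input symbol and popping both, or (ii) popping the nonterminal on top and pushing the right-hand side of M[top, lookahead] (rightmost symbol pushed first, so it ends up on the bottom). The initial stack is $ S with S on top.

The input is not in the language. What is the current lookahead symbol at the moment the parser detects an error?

$

step 1: stack=$ S  input=d f $  — expand S -> A b A
step 2: stack=$ A b A  input=d f $  — expand A -> R d f
step 3: stack=$ A b f d R  input=d f $  — expand R -> λ
step 4: stack=$ A b f d  input=d f $  — match d
step 5: stack=$ A b f  input=f $  — match f
step 6: stack=$ A b  input=$  — error: top is terminal b but lookahead is $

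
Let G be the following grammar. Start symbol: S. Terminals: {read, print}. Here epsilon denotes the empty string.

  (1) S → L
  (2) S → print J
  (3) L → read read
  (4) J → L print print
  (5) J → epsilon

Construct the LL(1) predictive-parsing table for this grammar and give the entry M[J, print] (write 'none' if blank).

FIRST(L) = {read}
FIRST(S) = {print, read}  (via L)
FIRST(J) = {epsilon, read}  (via L print print)
FOLLOW(S) includes $ since S is the start symbol.
FOLLOW(S): S appears on no right-hand side. Thus FOLLOW(S) = {$}.
FOLLOW(J): in S→print J, the suffix after J is empty, so FOLLOW(J) ⊇ FOLLOW(S) = {$}. Thus FOLLOW(J) = {$}.
For J → L print print: FIRST(L print print) = {read}, so it goes in M[J, t] for t ∈ {read}.
For J → epsilon: FIRST(epsilon) = {epsilon}, so it goes in M[J, t] for t ∈ {}; since epsilon ∈ FIRST, also for every t ∈ FOLLOW(J) = {$}.
None of these place a production in M[J, print].

none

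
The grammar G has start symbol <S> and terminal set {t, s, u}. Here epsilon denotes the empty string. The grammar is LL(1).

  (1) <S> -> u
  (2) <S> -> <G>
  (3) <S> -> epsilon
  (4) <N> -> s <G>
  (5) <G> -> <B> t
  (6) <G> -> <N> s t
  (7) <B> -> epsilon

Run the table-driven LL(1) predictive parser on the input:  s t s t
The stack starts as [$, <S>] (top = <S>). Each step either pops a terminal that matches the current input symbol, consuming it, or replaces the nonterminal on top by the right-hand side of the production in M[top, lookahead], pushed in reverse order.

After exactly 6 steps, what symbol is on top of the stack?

t

     Stack        Input      Action
  1  $ <S>        s t s t $  expand <S> -> <G>
  2  $ <G>        s t s t $  expand <G> -> <N> s t
  3  $ t s <N>    s t s t $  expand <N> -> s <G>
  4  $ t s <G> s  s t s t $  match s
  5  $ t s <G>    t s t $    expand <G> -> <B> t
  6  $ t s t <B>  t s t $    expand <B> -> epsilon
Stack after step 6: $ t s t (top = t).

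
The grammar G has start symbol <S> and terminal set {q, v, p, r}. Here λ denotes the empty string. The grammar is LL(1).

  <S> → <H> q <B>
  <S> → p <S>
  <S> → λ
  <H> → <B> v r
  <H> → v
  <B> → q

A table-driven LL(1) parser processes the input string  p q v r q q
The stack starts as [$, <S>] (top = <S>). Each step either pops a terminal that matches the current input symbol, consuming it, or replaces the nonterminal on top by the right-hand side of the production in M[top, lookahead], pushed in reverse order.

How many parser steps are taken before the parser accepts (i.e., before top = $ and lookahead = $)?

11

      Stack            Input          Action
   1  $ <S>            p q v r q q $  expand <S> → p <S>
   2  $ <S> p          p q v r q q $  match p
   3  $ <S>            q v r q q $    expand <S> → <H> q <B>
   4  $ <B> q <H>      q v r q q $    expand <H> → <B> v r
   5  $ <B> q r v <B>  q v r q q $    expand <B> → q
   6  $ <B> q r v q    q v r q q $    match q
   7  $ <B> q r v      v r q q $      match v
   8  $ <B> q r        r q q $        match r
   9  $ <B> q          q q $          match q
  10  $ <B>            q $            expand <B> → q
  11  $ q              q $            match q
Accept reached after 11 steps.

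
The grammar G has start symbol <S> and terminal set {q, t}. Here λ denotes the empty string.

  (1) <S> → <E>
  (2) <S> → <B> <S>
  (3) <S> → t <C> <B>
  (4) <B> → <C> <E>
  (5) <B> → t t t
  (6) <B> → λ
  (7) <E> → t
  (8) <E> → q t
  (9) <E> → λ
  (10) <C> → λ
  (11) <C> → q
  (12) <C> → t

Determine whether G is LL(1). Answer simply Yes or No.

No

FIRST(<S>) = {λ, q, t}
FIRST(<B>) = {λ, q, t}
FIRST(<E>) = {λ, q, t}
FIRST(<C>) = {λ, q, t}
FOLLOW(<S>) = {$}
FOLLOW(<B>) = {$, q, t}
FOLLOW(<E>) = {$, q, t}
FOLLOW(<C>) = {$, q, t}
Cell M[<B>, $] receives both <B> → <C> <E> and <B> → λ — the grammar is not LL(1).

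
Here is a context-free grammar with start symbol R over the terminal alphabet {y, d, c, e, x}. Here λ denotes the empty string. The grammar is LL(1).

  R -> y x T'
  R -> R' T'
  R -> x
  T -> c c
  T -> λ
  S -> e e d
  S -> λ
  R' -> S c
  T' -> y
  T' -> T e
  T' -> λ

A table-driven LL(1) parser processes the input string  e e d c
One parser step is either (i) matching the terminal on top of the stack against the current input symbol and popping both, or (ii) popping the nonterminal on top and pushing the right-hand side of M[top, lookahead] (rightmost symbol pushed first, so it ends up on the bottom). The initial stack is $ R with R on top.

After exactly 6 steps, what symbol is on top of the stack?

     Stack         Input      Action
  1  $ R           e e d c $  expand R -> R' T'
  2  $ T' R'       e e d c $  expand R' -> S c
  3  $ T' c S      e e d c $  expand S -> e e d
  4  $ T' c d e e  e e d c $  match e
  5  $ T' c d e    e d c $    match e
  6  $ T' c d      d c $      match d
Stack after step 6: $ T' c (top = c).

c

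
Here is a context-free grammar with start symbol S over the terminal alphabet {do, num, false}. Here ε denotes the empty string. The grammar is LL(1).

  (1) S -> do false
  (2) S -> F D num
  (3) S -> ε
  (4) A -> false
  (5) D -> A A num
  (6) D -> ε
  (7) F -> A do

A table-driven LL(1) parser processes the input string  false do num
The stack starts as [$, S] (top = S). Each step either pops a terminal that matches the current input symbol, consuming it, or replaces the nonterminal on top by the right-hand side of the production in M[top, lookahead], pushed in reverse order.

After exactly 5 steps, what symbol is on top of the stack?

D

step 1: stack=$ S  input=false do num $  — expand S -> F D num
step 2: stack=$ num D F  input=false do num $  — expand F -> A do
step 3: stack=$ num D do A  input=false do num $  — expand A -> false
step 4: stack=$ num D do false  input=false do num $  — match false
step 5: stack=$ num D do  input=do num $  — match do
Stack after step 5: $ num D (top = D).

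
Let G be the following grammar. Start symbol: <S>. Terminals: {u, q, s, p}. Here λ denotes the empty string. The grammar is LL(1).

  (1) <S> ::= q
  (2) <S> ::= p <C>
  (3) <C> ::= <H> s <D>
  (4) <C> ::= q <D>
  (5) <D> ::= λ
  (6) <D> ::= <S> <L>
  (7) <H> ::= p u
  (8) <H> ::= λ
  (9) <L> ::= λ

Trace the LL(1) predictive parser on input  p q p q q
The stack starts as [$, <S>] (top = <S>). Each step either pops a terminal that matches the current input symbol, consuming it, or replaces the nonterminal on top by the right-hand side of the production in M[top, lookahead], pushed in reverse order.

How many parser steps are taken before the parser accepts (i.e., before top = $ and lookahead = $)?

      Stack          Input        Action
   1  $ <S>          p q p q q $  expand <S> ::= p <C>
   2  $ <C> p        p q p q q $  match p
   3  $ <C>          q p q q $    expand <C> ::= q <D>
   4  $ <D> q        q p q q $    match q
   5  $ <D>          p q q $      expand <D> ::= <S> <L>
   6  $ <L> <S>      p q q $      expand <S> ::= p <C>
   7  $ <L> <C> p    p q q $      match p
   8  $ <L> <C>      q q $        expand <C> ::= q <D>
   9  $ <L> <D> q    q q $        match q
  10  $ <L> <D>      q $          expand <D> ::= <S> <L>
  11  $ <L> <L> <S>  q $          expand <S> ::= q
  12  $ <L> <L> q    q $          match q
  13  $ <L> <L>      $            expand <L> ::= λ
  14  $ <L>          $            expand <L> ::= λ
Accept reached after 14 steps.

14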